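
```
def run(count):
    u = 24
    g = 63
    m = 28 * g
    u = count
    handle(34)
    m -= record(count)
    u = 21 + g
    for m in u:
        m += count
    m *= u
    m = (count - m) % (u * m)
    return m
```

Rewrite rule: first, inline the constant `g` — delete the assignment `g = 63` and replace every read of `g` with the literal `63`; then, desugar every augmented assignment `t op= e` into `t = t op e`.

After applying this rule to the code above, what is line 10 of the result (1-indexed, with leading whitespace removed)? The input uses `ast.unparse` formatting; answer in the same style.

m = m * u

Transformed code:
def run(count):
    u = 24
    m = 28 * 63
    u = count
    handle(34)
    m = m - record(count)
    u = 21 + 63
    for m in u:
        m = m + count
    m = m * u
    m = (count - m) % (u * m)
    return m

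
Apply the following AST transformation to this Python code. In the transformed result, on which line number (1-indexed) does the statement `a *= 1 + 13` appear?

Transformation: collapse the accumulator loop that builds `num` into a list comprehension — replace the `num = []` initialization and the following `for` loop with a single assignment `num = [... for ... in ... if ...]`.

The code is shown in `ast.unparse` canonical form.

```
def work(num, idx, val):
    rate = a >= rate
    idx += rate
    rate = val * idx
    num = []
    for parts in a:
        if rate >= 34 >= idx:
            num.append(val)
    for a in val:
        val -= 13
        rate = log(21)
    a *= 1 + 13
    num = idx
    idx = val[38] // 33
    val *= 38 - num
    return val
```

9

Transformed code:
def work(num, idx, val):
    rate = a >= rate
    idx += rate
    rate = val * idx
    num = [val for parts in a if rate >= 34 >= idx]
    for a in val:
        val -= 13
        rate = log(21)
    a *= 1 + 13
    num = idx
    idx = val[38] // 33
    val *= 38 - num
    return val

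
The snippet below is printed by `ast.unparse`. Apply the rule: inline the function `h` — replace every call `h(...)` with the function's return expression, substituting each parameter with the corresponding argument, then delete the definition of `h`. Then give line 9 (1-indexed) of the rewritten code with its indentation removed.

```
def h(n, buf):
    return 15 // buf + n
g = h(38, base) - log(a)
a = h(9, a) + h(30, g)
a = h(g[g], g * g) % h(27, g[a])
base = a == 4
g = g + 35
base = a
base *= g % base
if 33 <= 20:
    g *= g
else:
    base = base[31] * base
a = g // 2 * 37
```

Transformed code:
g = 15 // base + 38 - log(a)
a = 15 // a + 9 + (15 // g + 30)
a = (15 // (g * g) + g[g]) % (15 // g[a] + 27)
base = a == 4
g = g + 35
base = a
base *= g % base
if 33 <= 20:
    g *= g
else:
    base = base[31] * base
a = g // 2 * 37

g *= g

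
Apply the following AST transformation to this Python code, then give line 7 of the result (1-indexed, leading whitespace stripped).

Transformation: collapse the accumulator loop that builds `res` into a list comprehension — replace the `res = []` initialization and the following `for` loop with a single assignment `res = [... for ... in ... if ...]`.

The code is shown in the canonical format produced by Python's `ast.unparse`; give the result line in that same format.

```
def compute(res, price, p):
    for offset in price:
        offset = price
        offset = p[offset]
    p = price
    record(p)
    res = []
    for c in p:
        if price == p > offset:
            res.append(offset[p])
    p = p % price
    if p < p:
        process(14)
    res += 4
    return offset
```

Transformed code:
def compute(res, price, p):
    for offset in price:
        offset = price
        offset = p[offset]
    p = price
    record(p)
    res = [offset[p] for c in p if price == p > offset]
    p = p % price
    if p < p:
        process(14)
    res += 4
    return offset

res = [offset[p] for c in p if price == p > offset]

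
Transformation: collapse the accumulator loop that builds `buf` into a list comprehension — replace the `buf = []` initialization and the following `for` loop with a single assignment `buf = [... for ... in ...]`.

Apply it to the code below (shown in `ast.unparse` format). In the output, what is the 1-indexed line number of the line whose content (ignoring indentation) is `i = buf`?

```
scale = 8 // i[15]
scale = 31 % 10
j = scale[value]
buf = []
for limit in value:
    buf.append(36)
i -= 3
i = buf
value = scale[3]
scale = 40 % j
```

6

Transformed code:
scale = 8 // i[15]
scale = 31 % 10
j = scale[value]
buf = [36 for limit in value]
i -= 3
i = buf
value = scale[3]
scale = 40 % j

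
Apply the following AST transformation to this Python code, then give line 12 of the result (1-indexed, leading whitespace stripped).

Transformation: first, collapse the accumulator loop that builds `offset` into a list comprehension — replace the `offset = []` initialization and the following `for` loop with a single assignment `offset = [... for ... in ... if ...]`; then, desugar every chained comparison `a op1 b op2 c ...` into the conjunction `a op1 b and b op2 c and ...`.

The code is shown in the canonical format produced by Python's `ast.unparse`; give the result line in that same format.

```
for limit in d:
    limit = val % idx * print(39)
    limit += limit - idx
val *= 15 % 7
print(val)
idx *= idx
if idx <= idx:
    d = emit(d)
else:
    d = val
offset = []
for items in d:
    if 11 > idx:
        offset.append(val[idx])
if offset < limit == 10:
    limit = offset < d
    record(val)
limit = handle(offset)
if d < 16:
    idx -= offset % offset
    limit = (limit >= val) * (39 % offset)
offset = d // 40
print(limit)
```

Transformed code:
for limit in d:
    limit = val % idx * print(39)
    limit += limit - idx
val *= 15 % 7
print(val)
idx *= idx
if idx <= idx:
    d = emit(d)
else:
    d = val
offset = [val[idx] for items in d if 11 > idx]
if offset < limit and limit == 10:
    limit = offset < d
    record(val)
limit = handle(offset)
if d < 16:
    idx -= offset % offset
    limit = (limit >= val) * (39 % offset)
offset = d // 40
print(limit)

if offset < limit and limit == 10:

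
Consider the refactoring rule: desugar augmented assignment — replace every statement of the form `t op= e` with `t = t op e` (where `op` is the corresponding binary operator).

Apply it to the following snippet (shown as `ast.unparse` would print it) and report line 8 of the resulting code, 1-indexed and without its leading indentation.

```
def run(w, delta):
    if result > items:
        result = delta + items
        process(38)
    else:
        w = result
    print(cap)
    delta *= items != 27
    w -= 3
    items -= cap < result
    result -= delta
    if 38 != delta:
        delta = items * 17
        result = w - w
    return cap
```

delta = delta * (items != 27)

Transformed code:
def run(w, delta):
    if result > items:
        result = delta + items
        process(38)
    else:
        w = result
    print(cap)
    delta = delta * (items != 27)
    w = w - 3
    items = items - (cap < result)
    result = result - delta
    if 38 != delta:
        delta = items * 17
        result = w - w
    return cap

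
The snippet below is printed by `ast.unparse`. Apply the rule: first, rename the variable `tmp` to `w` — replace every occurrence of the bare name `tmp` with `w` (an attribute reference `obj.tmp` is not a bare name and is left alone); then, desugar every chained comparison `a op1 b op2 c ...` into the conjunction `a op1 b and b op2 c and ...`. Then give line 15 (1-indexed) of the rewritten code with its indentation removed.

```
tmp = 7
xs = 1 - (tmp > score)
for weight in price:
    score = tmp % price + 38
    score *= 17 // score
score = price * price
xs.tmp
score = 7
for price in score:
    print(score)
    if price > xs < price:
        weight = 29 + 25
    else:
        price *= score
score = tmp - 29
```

score = w - 29

Transformed code:
w = 7
xs = 1 - (w > score)
for weight in price:
    score = w % price + 38
    score *= 17 // score
score = price * price
xs.tmp
score = 7
for price in score:
    print(score)
    if price > xs and xs < price:
        weight = 29 + 25
    else:
        price *= score
score = w - 29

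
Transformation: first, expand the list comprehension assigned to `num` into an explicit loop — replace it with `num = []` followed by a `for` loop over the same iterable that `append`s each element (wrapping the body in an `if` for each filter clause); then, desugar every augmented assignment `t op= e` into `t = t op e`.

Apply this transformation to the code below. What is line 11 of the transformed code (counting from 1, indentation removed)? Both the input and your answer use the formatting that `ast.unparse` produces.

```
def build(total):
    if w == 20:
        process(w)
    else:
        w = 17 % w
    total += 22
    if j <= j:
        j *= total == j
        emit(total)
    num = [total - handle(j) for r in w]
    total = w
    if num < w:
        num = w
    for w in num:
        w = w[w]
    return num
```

for r in w:

Transformed code:
def build(total):
    if w == 20:
        process(w)
    else:
        w = 17 % w
    total = total + 22
    if j <= j:
        j = j * (total == j)
        emit(total)
    num = []
    for r in w:
        num.append(total - handle(j))
    total = w
    if num < w:
        num = w
    for w in num:
        w = w[w]
    return num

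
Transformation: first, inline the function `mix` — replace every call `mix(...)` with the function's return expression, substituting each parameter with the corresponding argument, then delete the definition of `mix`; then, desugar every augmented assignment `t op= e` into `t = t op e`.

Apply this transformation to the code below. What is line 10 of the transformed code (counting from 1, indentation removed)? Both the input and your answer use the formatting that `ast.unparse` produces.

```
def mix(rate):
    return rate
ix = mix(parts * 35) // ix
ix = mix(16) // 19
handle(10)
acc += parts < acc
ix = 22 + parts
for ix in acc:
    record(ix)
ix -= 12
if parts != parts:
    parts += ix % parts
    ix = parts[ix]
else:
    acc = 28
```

parts = parts + ix % parts

Transformed code:
ix = parts * 35 // ix
ix = 16 // 19
handle(10)
acc = acc + (parts < acc)
ix = 22 + parts
for ix in acc:
    record(ix)
ix = ix - 12
if parts != parts:
    parts = parts + ix % parts
    ix = parts[ix]
else:
    acc = 28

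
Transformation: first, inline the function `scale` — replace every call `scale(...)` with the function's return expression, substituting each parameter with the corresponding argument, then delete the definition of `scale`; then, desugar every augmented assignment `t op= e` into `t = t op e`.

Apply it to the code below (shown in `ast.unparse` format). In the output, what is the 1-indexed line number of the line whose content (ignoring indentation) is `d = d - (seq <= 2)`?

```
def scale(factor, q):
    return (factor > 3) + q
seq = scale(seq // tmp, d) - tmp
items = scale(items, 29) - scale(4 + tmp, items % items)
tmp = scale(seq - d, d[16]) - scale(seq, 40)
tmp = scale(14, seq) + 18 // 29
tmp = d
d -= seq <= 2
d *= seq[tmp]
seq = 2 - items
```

Transformed code:
seq = (seq // tmp > 3) + d - tmp
items = (items > 3) + 29 - ((4 + tmp > 3) + items % items)
tmp = (seq - d > 3) + d[16] - ((seq > 3) + 40)
tmp = (14 > 3) + seq + 18 // 29
tmp = d
d = d - (seq <= 2)
d = d * seq[tmp]
seq = 2 - items

6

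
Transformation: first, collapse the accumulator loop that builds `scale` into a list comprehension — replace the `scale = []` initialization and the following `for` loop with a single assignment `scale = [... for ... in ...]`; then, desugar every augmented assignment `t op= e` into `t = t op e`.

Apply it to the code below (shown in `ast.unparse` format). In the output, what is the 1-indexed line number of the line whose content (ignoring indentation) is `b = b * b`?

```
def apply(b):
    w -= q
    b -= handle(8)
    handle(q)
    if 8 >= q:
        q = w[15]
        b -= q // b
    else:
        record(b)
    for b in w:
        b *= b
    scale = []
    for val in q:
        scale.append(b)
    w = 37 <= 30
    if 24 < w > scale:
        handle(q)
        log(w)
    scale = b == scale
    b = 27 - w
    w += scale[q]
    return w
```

11

Transformed code:
def apply(b):
    w = w - q
    b = b - handle(8)
    handle(q)
    if 8 >= q:
        q = w[15]
        b = b - q // b
    else:
        record(b)
    for b in w:
        b = b * b
    scale = [b for val in q]
    w = 37 <= 30
    if 24 < w > scale:
        handle(q)
        log(w)
    scale = b == scale
    b = 27 - w
    w = w + scale[q]
    return w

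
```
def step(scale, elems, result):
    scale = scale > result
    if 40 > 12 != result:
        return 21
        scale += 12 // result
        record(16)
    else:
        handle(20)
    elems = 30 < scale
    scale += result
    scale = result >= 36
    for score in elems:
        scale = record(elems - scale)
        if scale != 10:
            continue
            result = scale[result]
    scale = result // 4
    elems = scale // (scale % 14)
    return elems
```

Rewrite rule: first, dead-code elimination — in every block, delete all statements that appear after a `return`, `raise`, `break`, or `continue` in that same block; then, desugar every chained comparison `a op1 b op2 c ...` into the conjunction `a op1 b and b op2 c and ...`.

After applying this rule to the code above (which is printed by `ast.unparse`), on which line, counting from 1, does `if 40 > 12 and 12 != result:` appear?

Transformed code:
def step(scale, elems, result):
    scale = scale > result
    if 40 > 12 and 12 != result:
        return 21
    else:
        handle(20)
    elems = 30 < scale
    scale += result
    scale = result >= 36
    for score in elems:
        scale = record(elems - scale)
        if scale != 10:
            continue
    scale = result // 4
    elems = scale // (scale % 14)
    return elems

3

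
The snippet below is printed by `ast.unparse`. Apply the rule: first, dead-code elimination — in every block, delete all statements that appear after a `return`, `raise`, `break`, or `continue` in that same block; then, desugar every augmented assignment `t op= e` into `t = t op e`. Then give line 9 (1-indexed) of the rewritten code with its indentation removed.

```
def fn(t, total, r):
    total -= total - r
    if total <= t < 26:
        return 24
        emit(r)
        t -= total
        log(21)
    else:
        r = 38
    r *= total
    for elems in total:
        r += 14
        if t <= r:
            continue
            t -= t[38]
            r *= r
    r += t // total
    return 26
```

r = r + 14

Transformed code:
def fn(t, total, r):
    total = total - (total - r)
    if total <= t < 26:
        return 24
    else:
        r = 38
    r = r * total
    for elems in total:
        r = r + 14
        if t <= r:
            continue
    r = r + t // total
    return 26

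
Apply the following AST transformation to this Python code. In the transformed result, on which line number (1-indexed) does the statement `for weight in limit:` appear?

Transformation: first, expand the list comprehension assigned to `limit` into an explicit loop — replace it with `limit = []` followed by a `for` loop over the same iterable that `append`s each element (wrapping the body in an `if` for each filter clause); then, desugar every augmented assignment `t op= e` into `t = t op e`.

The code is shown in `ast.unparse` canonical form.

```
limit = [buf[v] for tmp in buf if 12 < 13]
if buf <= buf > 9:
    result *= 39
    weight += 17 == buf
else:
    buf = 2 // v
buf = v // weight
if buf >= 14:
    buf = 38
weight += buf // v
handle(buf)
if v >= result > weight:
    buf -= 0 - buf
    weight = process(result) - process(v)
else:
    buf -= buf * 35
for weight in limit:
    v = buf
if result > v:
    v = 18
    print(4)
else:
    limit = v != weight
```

20

Transformed code:
limit = []
for tmp in buf:
    if 12 < 13:
        limit.append(buf[v])
if buf <= buf > 9:
    result = result * 39
    weight = weight + (17 == buf)
else:
    buf = 2 // v
buf = v // weight
if buf >= 14:
    buf = 38
weight = weight + buf // v
handle(buf)
if v >= result > weight:
    buf = buf - (0 - buf)
    weight = process(result) - process(v)
else:
    buf = buf - buf * 35
for weight in limit:
    v = buf
if result > v:
    v = 18
    print(4)
else:
    limit = v != weight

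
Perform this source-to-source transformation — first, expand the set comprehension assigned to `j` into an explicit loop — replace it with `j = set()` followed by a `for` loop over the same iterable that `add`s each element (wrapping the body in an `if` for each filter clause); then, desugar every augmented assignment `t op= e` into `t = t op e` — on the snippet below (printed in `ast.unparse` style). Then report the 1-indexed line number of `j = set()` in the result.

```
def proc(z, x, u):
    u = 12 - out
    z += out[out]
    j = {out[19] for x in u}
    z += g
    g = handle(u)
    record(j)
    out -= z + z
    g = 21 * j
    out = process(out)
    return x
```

4

Transformed code:
def proc(z, x, u):
    u = 12 - out
    z = z + out[out]
    j = set()
    for x in u:
        j.add(out[19])
    z = z + g
    g = handle(u)
    record(j)
    out = out - (z + z)
    g = 21 * j
    out = process(out)
    return x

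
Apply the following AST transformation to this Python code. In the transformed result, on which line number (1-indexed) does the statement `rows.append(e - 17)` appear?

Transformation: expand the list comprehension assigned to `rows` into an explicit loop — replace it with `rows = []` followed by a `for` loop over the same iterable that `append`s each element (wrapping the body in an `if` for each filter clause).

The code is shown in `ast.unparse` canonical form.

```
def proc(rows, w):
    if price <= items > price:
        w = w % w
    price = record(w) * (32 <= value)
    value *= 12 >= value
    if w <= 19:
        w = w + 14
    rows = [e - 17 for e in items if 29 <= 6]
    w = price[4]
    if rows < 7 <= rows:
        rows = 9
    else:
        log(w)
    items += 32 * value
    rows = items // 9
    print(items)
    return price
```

Transformed code:
def proc(rows, w):
    if price <= items > price:
        w = w % w
    price = record(w) * (32 <= value)
    value *= 12 >= value
    if w <= 19:
        w = w + 14
    rows = []
    for e in items:
        if 29 <= 6:
            rows.append(e - 17)
    w = price[4]
    if rows < 7 <= rows:
        rows = 9
    else:
        log(w)
    items += 32 * value
    rows = items // 9
    print(items)
    return price

11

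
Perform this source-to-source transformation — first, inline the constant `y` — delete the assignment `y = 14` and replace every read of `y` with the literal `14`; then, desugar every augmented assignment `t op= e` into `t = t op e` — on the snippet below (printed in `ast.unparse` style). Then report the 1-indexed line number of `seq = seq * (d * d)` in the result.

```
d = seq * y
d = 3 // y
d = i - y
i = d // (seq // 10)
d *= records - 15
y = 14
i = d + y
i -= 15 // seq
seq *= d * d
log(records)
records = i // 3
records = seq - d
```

Transformed code:
d = seq * 14
d = 3 // 14
d = i - 14
i = d // (seq // 10)
d = d * (records - 15)
i = d + 14
i = i - 15 // seq
seq = seq * (d * d)
log(records)
records = i // 3
records = seq - d

8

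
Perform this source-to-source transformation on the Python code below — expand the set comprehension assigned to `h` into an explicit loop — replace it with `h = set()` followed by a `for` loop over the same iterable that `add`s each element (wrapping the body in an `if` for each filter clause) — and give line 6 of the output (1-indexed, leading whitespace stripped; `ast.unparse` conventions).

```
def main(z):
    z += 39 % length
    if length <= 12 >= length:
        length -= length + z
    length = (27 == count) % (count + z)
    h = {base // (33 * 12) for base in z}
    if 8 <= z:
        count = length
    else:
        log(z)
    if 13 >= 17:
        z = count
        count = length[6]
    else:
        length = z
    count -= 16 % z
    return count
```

Transformed code:
def main(z):
    z += 39 % length
    if length <= 12 >= length:
        length -= length + z
    length = (27 == count) % (count + z)
    h = set()
    for base in z:
        h.add(base // (33 * 12))
    if 8 <= z:
        count = length
    else:
        log(z)
    if 13 >= 17:
        z = count
        count = length[6]
    else:
        length = z
    count -= 16 % z
    return count

h = set()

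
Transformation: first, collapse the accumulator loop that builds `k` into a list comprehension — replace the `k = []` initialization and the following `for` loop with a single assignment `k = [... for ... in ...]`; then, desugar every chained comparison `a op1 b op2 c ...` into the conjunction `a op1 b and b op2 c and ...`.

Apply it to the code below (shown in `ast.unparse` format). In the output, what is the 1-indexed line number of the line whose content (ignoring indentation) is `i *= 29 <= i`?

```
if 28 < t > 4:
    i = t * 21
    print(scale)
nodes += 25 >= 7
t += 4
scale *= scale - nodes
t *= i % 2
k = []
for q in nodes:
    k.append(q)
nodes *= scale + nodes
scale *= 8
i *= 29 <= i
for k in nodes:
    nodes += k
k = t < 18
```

11

Transformed code:
if 28 < t and t > 4:
    i = t * 21
    print(scale)
nodes += 25 >= 7
t += 4
scale *= scale - nodes
t *= i % 2
k = [q for q in nodes]
nodes *= scale + nodes
scale *= 8
i *= 29 <= i
for k in nodes:
    nodes += k
k = t < 18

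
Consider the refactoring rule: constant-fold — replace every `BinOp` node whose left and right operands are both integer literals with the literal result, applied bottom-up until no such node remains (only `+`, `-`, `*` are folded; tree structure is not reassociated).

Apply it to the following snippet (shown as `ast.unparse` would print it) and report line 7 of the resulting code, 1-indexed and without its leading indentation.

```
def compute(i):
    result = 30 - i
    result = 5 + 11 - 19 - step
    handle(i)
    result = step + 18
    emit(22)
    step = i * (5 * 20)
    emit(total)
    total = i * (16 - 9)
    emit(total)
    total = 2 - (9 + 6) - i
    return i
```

Transformed code:
def compute(i):
    result = 30 - i
    result = -3 - step
    handle(i)
    result = step + 18
    emit(22)
    step = i * 100
    emit(total)
    total = i * 7
    emit(total)
    total = -13 - i
    return i

step = i * 100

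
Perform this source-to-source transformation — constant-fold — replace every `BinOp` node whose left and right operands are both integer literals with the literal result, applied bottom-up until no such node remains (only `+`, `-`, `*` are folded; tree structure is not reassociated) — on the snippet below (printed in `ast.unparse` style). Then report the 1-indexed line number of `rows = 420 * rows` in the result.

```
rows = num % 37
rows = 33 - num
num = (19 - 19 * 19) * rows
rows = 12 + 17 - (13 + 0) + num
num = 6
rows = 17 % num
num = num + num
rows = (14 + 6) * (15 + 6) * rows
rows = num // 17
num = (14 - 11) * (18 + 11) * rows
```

8

Transformed code:
rows = num % 37
rows = 33 - num
num = -342 * rows
rows = 16 + num
num = 6
rows = 17 % num
num = num + num
rows = 420 * rows
rows = num // 17
num = 87 * rows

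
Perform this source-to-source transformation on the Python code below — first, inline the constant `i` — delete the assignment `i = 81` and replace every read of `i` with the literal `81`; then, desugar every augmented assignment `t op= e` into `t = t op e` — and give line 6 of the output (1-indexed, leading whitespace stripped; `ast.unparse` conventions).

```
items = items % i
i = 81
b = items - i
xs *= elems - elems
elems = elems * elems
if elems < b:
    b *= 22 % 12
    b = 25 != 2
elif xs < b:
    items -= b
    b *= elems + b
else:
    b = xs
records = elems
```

b = b * (22 % 12)

Transformed code:
items = items % 81
b = items - 81
xs = xs * (elems - elems)
elems = elems * elems
if elems < b:
    b = b * (22 % 12)
    b = 25 != 2
elif xs < b:
    items = items - b
    b = b * (elems + b)
else:
    b = xs
records = elems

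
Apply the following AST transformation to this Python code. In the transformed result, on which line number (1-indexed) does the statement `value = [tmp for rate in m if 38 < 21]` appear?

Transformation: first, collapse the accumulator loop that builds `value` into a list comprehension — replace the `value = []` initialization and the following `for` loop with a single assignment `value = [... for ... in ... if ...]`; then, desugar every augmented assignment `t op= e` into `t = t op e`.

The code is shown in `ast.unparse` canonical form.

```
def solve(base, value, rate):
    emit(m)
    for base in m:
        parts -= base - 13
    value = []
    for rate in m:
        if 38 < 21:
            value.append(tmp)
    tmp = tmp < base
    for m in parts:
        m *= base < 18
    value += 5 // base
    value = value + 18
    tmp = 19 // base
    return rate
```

Transformed code:
def solve(base, value, rate):
    emit(m)
    for base in m:
        parts = parts - (base - 13)
    value = [tmp for rate in m if 38 < 21]
    tmp = tmp < base
    for m in parts:
        m = m * (base < 18)
    value = value + 5 // base
    value = value + 18
    tmp = 19 // base
    return rate

5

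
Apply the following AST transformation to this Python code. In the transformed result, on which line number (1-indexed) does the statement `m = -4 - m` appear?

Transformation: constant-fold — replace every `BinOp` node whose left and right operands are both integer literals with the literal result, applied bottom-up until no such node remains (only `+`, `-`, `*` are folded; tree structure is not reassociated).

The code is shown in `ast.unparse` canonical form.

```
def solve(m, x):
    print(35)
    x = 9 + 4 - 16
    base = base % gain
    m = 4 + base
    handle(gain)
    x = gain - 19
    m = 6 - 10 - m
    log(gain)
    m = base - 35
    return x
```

8

Transformed code:
def solve(m, x):
    print(35)
    x = -3
    base = base % gain
    m = 4 + base
    handle(gain)
    x = gain - 19
    m = -4 - m
    log(gain)
    m = base - 35
    return x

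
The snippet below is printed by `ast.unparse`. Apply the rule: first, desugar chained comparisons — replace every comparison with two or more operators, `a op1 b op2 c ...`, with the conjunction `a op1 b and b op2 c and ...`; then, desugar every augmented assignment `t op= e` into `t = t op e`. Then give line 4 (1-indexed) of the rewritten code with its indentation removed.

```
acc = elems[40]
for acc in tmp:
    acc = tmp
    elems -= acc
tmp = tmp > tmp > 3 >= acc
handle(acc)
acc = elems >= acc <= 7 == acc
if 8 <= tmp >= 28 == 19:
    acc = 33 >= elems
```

Transformed code:
acc = elems[40]
for acc in tmp:
    acc = tmp
    elems = elems - acc
tmp = tmp > tmp and tmp > 3 and (3 >= acc)
handle(acc)
acc = elems >= acc and acc <= 7 and (7 == acc)
if 8 <= tmp and tmp >= 28 and (28 == 19):
    acc = 33 >= elems

elems = elems - acc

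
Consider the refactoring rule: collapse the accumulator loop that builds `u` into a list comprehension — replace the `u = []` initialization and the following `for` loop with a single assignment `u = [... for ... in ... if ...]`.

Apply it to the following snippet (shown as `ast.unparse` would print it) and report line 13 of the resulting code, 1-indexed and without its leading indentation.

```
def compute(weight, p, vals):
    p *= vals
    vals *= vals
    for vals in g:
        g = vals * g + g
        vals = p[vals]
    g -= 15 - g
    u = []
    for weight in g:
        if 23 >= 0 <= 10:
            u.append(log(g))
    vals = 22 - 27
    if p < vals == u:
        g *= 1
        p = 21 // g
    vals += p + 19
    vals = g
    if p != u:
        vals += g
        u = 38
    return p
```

Transformed code:
def compute(weight, p, vals):
    p *= vals
    vals *= vals
    for vals in g:
        g = vals * g + g
        vals = p[vals]
    g -= 15 - g
    u = [log(g) for weight in g if 23 >= 0 <= 10]
    vals = 22 - 27
    if p < vals == u:
        g *= 1
        p = 21 // g
    vals += p + 19
    vals = g
    if p != u:
        vals += g
        u = 38
    return p

vals += p + 19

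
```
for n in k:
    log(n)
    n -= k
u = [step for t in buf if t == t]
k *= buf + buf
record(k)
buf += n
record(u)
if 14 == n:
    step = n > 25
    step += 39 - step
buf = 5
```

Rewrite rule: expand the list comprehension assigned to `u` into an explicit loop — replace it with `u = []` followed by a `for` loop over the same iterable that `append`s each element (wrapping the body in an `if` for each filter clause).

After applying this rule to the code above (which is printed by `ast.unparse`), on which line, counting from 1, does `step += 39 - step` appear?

Transformed code:
for n in k:
    log(n)
    n -= k
u = []
for t in buf:
    if t == t:
        u.append(step)
k *= buf + buf
record(k)
buf += n
record(u)
if 14 == n:
    step = n > 25
    step += 39 - step
buf = 5

14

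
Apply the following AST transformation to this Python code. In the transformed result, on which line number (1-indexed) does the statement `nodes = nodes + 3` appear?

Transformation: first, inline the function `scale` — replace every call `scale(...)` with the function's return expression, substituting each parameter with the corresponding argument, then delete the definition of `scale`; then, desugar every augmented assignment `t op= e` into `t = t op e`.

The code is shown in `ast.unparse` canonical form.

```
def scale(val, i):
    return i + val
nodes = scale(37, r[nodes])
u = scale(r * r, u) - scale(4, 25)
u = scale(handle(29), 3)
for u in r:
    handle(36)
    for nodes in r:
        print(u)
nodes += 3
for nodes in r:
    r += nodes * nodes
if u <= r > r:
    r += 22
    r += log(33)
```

Transformed code:
nodes = r[nodes] + 37
u = u + r * r - (25 + 4)
u = 3 + handle(29)
for u in r:
    handle(36)
    for nodes in r:
        print(u)
nodes = nodes + 3
for nodes in r:
    r = r + nodes * nodes
if u <= r > r:
    r = r + 22
    r = r + log(33)

8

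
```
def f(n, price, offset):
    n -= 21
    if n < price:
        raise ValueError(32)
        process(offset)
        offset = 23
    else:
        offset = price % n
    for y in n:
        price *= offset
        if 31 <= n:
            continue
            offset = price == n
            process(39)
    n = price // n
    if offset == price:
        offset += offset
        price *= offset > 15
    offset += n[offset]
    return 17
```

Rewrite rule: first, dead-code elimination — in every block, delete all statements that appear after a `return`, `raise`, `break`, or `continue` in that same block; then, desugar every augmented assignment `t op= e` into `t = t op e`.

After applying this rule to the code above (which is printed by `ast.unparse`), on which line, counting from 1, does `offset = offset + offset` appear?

13

Transformed code:
def f(n, price, offset):
    n = n - 21
    if n < price:
        raise ValueError(32)
    else:
        offset = price % n
    for y in n:
        price = price * offset
        if 31 <= n:
            continue
    n = price // n
    if offset == price:
        offset = offset + offset
        price = price * (offset > 15)
    offset = offset + n[offset]
    return 17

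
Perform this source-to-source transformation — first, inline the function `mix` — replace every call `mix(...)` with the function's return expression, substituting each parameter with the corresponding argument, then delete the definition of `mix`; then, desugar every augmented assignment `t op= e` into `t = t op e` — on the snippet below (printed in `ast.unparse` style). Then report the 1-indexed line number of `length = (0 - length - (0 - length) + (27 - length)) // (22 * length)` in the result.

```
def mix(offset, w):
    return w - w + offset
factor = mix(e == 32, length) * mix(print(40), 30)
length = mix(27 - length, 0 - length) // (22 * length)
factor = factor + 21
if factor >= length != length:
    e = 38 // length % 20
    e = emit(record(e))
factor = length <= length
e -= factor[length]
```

Transformed code:
factor = (length - length + (e == 32)) * (30 - 30 + print(40))
length = (0 - length - (0 - length) + (27 - length)) // (22 * length)
factor = factor + 21
if factor >= length != length:
    e = 38 // length % 20
    e = emit(record(e))
factor = length <= length
e = e - factor[length]

2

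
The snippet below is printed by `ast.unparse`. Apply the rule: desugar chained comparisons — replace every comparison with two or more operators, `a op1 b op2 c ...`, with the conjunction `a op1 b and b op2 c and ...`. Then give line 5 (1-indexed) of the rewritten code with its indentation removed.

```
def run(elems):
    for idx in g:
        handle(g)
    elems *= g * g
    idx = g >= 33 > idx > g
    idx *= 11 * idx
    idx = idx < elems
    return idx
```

idx = g >= 33 and 33 > idx and (idx > g)

Transformed code:
def run(elems):
    for idx in g:
        handle(g)
    elems *= g * g
    idx = g >= 33 and 33 > idx and (idx > g)
    idx *= 11 * idx
    idx = idx < elems
    return idx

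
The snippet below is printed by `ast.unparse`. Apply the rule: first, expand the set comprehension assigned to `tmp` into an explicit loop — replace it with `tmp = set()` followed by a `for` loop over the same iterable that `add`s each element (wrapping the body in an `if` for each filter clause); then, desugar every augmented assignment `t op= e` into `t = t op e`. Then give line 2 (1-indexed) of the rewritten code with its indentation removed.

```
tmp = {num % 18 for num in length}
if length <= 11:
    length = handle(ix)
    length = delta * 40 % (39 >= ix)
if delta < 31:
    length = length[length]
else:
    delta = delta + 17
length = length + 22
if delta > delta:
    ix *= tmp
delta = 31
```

Transformed code:
tmp = set()
for num in length:
    tmp.add(num % 18)
if length <= 11:
    length = handle(ix)
    length = delta * 40 % (39 >= ix)
if delta < 31:
    length = length[length]
else:
    delta = delta + 17
length = length + 22
if delta > delta:
    ix = ix * tmp
delta = 31

for num in length:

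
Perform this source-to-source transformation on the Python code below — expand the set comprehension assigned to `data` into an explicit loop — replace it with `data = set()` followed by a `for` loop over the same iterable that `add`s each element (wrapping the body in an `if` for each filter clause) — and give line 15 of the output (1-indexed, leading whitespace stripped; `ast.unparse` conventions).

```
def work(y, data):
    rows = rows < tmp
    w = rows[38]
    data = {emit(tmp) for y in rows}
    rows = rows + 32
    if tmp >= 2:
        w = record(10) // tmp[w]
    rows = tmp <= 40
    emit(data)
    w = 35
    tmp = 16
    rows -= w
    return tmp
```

return tmp

Transformed code:
def work(y, data):
    rows = rows < tmp
    w = rows[38]
    data = set()
    for y in rows:
        data.add(emit(tmp))
    rows = rows + 32
    if tmp >= 2:
        w = record(10) // tmp[w]
    rows = tmp <= 40
    emit(data)
    w = 35
    tmp = 16
    rows -= w
    return tmp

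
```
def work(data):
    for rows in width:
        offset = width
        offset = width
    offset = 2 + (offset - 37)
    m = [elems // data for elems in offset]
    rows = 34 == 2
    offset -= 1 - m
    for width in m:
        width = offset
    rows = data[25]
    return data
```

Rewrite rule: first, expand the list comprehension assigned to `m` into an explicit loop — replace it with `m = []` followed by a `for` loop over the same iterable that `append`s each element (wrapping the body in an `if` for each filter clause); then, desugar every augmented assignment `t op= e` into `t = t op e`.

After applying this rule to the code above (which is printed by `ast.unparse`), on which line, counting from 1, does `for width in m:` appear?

Transformed code:
def work(data):
    for rows in width:
        offset = width
        offset = width
    offset = 2 + (offset - 37)
    m = []
    for elems in offset:
        m.append(elems // data)
    rows = 34 == 2
    offset = offset - (1 - m)
    for width in m:
        width = offset
    rows = data[25]
    return data

11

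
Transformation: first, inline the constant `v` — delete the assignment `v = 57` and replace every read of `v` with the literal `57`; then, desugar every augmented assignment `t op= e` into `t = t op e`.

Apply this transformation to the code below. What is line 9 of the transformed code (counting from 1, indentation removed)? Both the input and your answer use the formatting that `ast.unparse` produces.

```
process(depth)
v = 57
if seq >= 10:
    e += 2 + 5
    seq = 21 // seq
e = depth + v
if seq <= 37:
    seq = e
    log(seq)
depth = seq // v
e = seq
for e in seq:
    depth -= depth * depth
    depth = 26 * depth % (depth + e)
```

Transformed code:
process(depth)
if seq >= 10:
    e = e + (2 + 5)
    seq = 21 // seq
e = depth + 57
if seq <= 37:
    seq = e
    log(seq)
depth = seq // 57
e = seq
for e in seq:
    depth = depth - depth * depth
    depth = 26 * depth % (depth + e)

depth = seq // 57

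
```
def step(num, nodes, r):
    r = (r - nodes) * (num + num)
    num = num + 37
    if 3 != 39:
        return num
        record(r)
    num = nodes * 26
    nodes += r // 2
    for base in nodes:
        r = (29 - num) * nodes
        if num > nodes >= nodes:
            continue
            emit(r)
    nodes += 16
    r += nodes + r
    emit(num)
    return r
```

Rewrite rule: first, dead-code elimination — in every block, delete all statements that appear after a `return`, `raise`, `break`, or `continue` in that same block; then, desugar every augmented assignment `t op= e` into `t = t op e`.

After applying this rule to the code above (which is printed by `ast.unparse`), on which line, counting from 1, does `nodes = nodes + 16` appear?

12

Transformed code:
def step(num, nodes, r):
    r = (r - nodes) * (num + num)
    num = num + 37
    if 3 != 39:
        return num
    num = nodes * 26
    nodes = nodes + r // 2
    for base in nodes:
        r = (29 - num) * nodes
        if num > nodes >= nodes:
            continue
    nodes = nodes + 16
    r = r + (nodes + r)
    emit(num)
    return r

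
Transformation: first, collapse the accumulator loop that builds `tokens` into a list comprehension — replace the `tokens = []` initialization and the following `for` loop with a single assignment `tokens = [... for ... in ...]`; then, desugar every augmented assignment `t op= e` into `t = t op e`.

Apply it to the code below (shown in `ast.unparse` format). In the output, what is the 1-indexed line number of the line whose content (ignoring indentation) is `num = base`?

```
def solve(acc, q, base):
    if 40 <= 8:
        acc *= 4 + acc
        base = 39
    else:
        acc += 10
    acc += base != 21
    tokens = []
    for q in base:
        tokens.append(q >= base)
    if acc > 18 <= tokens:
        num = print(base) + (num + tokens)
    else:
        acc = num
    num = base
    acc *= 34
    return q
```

13

Transformed code:
def solve(acc, q, base):
    if 40 <= 8:
        acc = acc * (4 + acc)
        base = 39
    else:
        acc = acc + 10
    acc = acc + (base != 21)
    tokens = [q >= base for q in base]
    if acc > 18 <= tokens:
        num = print(base) + (num + tokens)
    else:
        acc = num
    num = base
    acc = acc * 34
    return q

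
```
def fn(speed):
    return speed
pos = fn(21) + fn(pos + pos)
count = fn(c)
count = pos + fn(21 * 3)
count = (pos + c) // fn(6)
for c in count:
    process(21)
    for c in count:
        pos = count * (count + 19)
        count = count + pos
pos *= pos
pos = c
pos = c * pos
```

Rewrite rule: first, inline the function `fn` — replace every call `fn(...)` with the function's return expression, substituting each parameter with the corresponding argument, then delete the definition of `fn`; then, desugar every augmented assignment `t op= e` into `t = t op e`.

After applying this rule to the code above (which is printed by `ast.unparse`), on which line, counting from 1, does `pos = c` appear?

Transformed code:
pos = 21 + (pos + pos)
count = c
count = pos + 21 * 3
count = (pos + c) // 6
for c in count:
    process(21)
    for c in count:
        pos = count * (count + 19)
        count = count + pos
pos = pos * pos
pos = c
pos = c * pos

11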